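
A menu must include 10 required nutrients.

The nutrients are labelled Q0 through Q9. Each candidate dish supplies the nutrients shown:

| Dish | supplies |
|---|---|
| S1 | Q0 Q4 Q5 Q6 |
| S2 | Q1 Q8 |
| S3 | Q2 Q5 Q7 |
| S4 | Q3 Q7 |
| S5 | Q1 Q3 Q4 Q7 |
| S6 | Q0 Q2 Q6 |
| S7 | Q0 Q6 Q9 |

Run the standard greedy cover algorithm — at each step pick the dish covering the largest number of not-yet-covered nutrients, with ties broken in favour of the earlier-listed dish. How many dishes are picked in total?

Greedy: pick S1 (covers 4 new) → pick S5 (covers 3 new) → pick S2 (covers 1 new) → pick S3 (covers 1 new) → pick S7 (covers 1 new). Total picks: 5.
(The true minimum cover uses only 4 dishes, so greedy is not optimal here.)

5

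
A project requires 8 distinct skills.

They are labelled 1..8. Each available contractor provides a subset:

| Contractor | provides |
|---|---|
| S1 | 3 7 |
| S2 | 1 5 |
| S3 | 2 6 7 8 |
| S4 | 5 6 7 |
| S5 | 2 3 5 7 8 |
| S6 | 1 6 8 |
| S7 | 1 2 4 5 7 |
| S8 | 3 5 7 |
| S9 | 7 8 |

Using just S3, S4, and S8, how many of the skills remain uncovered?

Union of S3, S4, S8 = {2, 3, 5, 6, 7, 8}.
Not covered: 1, 4 — 2 skills.

2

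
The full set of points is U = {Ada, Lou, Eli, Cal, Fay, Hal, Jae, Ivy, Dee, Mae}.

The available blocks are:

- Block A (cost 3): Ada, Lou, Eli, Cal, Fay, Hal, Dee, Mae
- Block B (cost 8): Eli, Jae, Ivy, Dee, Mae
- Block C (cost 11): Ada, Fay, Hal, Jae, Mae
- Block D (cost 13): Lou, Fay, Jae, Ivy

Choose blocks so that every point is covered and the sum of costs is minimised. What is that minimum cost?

11

A, B together cover every point (A ∪ B = {Ada, Lou, Eli, Cal, Fay, Hal, Jae, Ivy, Dee, Mae}); total cost 3 + 8 = 11.
No covering selection has total cost below 11.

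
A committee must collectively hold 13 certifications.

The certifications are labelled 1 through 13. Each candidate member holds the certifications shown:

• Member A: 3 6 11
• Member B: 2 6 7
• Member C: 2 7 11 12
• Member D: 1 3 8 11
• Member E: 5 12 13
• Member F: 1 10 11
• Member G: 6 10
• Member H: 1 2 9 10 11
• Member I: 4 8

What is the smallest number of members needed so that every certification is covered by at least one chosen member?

A and C and E and H and I together: A ∪ C ∪ E ∪ H ∪ I = {1, 2, 3, 4, 5, 6, 7, 8, 9, 10, 11, 12, 13} — every certification is covered.
No 4 of the 9 members cover everything (all 126 combinations miss at least one certification), so 5 is optimal.

5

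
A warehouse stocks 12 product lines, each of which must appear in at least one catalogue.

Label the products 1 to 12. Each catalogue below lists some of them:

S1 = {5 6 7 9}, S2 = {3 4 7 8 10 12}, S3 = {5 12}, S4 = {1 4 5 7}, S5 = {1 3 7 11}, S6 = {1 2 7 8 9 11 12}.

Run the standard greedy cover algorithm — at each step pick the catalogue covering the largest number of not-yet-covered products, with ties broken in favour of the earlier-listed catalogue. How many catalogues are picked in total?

3

Greedy: pick S6 (covers 7 new) → pick S2 (covers 3 new) → pick S1 (covers 2 new). Total picks: 3.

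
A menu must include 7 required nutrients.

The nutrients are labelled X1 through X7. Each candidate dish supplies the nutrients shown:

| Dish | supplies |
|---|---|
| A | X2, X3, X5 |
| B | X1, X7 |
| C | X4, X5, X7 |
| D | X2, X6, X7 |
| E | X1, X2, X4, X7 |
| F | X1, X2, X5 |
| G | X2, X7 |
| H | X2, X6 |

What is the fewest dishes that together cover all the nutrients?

Take {A, E, H}. Their union is {X1, X2, X3, X4, X5, X6, X7}, which is all 7 nutrients.
Only A contains X3, so A is forced; the remaining 4 nutrients need at least 2 more dishes (each remaining dish adds at most 3) — so at least 3 dishes are needed, and 3 is optimal.

3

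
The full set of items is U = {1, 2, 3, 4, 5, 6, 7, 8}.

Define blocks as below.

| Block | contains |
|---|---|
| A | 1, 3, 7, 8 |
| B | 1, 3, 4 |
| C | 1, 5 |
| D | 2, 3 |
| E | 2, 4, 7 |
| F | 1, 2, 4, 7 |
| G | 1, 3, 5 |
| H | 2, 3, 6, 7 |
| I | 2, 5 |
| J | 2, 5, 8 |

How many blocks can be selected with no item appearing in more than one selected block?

2

A, I are pairwise disjoint (A={1,3,7,8}; I={2,5}).
Every remaining block overlaps one of these, and no 3 of the listed blocks are pairwise disjoint, so 2 is the maximum.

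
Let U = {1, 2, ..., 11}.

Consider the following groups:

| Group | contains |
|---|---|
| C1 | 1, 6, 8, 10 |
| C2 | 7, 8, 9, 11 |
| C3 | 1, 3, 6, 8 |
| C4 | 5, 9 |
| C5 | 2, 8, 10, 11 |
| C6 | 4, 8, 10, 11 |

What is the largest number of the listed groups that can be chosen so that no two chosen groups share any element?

2

C4, C6 are pairwise disjoint (C4={5,9}; C6={4,8,10,11}).
Every remaining group overlaps one of these, and no 3 of the listed groups are pairwise disjoint, so 2 is the maximum.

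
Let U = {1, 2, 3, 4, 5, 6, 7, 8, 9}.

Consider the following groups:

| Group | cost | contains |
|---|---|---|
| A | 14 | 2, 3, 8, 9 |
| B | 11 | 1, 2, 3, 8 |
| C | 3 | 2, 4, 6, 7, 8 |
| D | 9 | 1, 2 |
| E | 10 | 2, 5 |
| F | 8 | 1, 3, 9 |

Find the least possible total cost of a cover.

21

C, E, F together cover every element (C ∪ E ∪ F = {1, 2, 3, 4, 5, 6, 7, 8, 9}); total cost 3 + 10 + 8 = 21.
No covering selection has total cost below 21.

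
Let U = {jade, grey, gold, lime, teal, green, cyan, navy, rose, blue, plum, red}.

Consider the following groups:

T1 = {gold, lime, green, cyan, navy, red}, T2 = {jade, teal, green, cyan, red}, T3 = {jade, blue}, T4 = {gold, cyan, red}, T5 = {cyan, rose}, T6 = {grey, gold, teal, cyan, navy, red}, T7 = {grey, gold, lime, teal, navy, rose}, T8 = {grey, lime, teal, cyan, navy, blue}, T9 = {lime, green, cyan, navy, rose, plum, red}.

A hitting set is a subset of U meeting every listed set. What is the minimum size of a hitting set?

H = {grey, cyan, blue} meets every group (each contains at least one member of H), and |H| = 3.
No choice of 2 points meets every group, so 3 is the minimum.

3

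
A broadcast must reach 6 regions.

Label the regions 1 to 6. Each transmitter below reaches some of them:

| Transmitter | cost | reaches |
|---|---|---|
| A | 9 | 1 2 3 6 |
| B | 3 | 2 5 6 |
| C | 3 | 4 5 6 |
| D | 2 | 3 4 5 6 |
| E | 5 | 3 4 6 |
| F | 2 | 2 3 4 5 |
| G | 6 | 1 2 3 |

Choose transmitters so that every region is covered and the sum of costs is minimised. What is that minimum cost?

8

D, G together cover every region (D ∪ G = {1, 2, 3, 4, 5, 6}); total cost 2 + 6 = 8.
The greedy pick D, F, G costs 10; no covering selection beats 8.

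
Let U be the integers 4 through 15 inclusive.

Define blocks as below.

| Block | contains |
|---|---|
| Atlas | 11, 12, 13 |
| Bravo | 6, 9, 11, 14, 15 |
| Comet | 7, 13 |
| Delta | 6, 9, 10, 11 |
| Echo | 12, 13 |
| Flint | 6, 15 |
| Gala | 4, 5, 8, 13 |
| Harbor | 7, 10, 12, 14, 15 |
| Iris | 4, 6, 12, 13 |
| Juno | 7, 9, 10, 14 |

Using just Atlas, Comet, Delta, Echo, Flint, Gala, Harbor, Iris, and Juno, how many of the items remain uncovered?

0

Union of Atlas, Comet, Delta, Echo, Flint, Gala, Harbor, Iris, Juno = {4, 5, 6, 7, 8, 9, 10, 11, 12, 13, 14, 15} — that's every item, so 0 are uncovered.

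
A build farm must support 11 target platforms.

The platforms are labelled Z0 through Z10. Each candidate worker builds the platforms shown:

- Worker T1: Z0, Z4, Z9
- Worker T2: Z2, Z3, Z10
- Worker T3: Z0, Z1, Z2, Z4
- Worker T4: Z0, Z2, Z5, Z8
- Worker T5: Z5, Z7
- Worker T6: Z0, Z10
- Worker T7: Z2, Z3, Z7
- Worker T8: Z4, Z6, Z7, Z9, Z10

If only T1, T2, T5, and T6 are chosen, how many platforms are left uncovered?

Union of T1, T2, T5, T6 = {Z0, Z2, Z3, Z4, Z5, Z7, Z9, Z10}.
Not covered: Z1, Z6, Z8 — 3 platforms.

3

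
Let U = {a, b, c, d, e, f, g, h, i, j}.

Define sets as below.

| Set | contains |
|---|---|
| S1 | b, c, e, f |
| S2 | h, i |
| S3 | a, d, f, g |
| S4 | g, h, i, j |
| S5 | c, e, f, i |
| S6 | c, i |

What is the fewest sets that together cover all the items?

Take {S1, S3, S4}. Their union is {a, b, c, d, e, f, g, h, i, j}, which is all 10 items.
Each set has at most 4 items, and 2·4 = 8 < 10 — so at least 3 sets are needed, and 3 is optimal.

3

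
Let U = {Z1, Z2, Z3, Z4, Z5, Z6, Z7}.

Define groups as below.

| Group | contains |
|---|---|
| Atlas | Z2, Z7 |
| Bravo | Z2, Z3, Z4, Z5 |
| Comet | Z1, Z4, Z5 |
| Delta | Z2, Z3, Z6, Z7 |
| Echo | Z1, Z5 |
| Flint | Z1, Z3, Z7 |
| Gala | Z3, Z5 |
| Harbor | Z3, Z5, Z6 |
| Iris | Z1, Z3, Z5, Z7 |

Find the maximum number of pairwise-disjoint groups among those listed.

Atlas, Comet are pairwise disjoint (Atlas={Z2,Z7}; Comet={Z1,Z4,Z5}).
Every remaining group overlaps one of these, and no 3 of the listed groups are pairwise disjoint, so 2 is the maximum.

2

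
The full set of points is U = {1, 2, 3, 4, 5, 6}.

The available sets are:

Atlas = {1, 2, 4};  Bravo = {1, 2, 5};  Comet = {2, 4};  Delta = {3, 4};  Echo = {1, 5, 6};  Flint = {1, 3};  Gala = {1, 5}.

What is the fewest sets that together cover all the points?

Take {Atlas, Delta, Echo}. Their union is {1, 2, 3, 4, 5, 6}, which is all 6 points.
Only Echo contains 6, so Echo is forced; the remaining 3 points need at least 2 more sets (each remaining set adds at most 2) — so at least 3 sets are needed, and 3 is optimal.

3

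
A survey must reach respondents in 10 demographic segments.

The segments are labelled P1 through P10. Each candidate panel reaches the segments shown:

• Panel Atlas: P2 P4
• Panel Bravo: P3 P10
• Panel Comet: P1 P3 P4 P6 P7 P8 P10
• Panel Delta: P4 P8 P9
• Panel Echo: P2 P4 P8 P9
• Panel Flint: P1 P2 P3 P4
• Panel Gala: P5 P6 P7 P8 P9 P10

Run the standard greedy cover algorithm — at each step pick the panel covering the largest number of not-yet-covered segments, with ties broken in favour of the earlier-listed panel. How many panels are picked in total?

3

Greedy: pick Comet (covers 7 new) → pick Echo (covers 2 new) → pick Gala (covers 1 new). Total picks: 3.
(The true minimum cover uses only 2 panels, so greedy is not optimal here.)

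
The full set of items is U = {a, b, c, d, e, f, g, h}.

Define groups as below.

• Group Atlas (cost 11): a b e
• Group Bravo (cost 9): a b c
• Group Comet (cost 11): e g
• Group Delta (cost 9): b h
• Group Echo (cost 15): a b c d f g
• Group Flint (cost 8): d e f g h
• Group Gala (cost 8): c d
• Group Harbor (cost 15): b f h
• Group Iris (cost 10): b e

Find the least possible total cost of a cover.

Bravo, Flint together cover every item (Bravo ∪ Flint = {a, b, c, d, e, f, g, h}); total cost 9 + 8 = 17.
No covering selection has total cost below 17.

17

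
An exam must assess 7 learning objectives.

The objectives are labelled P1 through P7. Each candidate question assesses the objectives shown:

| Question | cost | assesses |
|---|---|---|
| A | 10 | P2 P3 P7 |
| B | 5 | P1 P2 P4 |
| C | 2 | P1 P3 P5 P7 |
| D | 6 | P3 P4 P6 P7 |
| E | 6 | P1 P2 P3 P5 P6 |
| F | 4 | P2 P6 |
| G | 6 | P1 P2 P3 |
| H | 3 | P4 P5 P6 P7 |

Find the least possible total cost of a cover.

C, F, H together cover every objective (C ∪ F ∪ H = {P1, P2, P3, P4, P5, P6, P7}); total cost 2 + 4 + 3 = 9.
No covering selection has total cost below 9.

9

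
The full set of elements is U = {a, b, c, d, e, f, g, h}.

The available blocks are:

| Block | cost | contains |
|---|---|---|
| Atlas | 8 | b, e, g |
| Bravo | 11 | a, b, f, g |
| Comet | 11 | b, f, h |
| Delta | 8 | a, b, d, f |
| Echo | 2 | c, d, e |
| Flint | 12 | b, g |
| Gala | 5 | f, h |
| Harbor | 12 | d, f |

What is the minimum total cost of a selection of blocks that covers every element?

18

Bravo, Echo, Gala together cover every element (Bravo ∪ Echo ∪ Gala = {a, b, c, d, e, f, g, h}); total cost 11 + 2 + 5 = 18.
No covering selection has total cost below 18.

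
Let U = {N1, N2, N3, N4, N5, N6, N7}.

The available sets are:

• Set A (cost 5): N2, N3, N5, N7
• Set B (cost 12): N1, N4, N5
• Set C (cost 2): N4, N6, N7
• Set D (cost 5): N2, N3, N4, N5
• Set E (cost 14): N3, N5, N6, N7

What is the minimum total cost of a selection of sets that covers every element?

19

A, B, C together cover every element (A ∪ B ∪ C = {N1, N2, N3, N4, N5, N6, N7}); total cost 5 + 12 + 2 = 19.
No covering selection has total cost below 19.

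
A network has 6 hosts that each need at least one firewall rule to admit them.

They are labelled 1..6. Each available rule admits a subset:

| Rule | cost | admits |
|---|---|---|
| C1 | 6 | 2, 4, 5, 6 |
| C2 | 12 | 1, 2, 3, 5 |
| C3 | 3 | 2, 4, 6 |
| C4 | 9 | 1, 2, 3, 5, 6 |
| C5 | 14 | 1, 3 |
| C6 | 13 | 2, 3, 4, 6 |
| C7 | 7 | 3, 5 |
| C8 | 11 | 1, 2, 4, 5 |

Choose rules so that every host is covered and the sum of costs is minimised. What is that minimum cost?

12

C3, C4 together cover every host (C3 ∪ C4 = {1, 2, 3, 4, 5, 6}); total cost 3 + 9 = 12.
No covering selection has total cost below 12.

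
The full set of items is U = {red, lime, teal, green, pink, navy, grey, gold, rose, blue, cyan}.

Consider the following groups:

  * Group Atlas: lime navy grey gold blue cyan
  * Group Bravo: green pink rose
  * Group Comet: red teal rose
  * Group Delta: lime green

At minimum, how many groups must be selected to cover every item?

3

Take {Atlas, Bravo, Comet}. Their union is {red, lime, teal, green, pink, navy, grey, gold, rose, blue, cyan}, which is all 11 items.
Only Comet contains red, so Comet is forced; the remaining 8 items need at least 2 more groups (each remaining group adds at most 6) — so at least 3 groups are needed, and 3 is optimal.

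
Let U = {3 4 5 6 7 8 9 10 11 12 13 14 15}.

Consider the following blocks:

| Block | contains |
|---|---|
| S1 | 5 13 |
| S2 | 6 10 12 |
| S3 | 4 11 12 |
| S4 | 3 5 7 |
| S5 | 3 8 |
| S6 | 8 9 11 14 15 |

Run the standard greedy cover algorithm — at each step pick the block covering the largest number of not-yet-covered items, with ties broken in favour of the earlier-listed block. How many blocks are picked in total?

Greedy: pick S6 (covers 5 new) → pick S2 (covers 3 new) → pick S4 (covers 3 new) → pick S1 (covers 1 new) → pick S3 (covers 1 new). Total picks: 5.

5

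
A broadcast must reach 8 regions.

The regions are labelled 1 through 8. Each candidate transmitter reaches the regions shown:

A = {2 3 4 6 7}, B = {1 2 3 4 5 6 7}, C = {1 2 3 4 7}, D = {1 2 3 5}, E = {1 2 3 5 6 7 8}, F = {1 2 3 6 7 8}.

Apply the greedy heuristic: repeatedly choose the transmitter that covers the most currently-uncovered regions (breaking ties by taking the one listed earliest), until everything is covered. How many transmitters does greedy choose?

2

Greedy: pick B (covers 7 new) → pick E (covers 1 new). Total picks: 2.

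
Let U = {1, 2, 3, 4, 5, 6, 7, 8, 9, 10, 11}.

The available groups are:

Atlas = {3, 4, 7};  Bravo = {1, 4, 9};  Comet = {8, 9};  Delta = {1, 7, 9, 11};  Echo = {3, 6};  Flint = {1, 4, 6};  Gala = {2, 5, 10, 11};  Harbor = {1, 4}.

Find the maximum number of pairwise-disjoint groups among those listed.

Comet, Echo, Gala, Harbor are pairwise disjoint (Comet={8,9}; Echo={3,6}; Gala={2,5,10,11}; Harbor={1,4}).
Every remaining group overlaps one of these, and no 5 of the listed groups are pairwise disjoint, so 4 is the maximum.

4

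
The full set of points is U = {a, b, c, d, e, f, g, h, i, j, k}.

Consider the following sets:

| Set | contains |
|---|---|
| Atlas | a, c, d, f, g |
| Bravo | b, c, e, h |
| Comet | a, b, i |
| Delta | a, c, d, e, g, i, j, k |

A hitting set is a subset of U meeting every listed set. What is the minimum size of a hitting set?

2

The 2 points {a, c} hit every set.
No single point lies in every set, so at least 2 are needed and 2 is optimal.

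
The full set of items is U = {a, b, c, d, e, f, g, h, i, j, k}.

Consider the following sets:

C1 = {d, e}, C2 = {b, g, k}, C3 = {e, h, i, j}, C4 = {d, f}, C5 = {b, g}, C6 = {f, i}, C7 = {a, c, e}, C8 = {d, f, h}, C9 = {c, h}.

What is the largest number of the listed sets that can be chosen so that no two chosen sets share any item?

4

C1, C5, C6, C9 are pairwise disjoint (C1={d,e}; C5={b,g}; C6={f,i}; C9={c,h}).
Every remaining set overlaps one of these, and no 5 of the listed sets are pairwise disjoint, so 4 is the maximum.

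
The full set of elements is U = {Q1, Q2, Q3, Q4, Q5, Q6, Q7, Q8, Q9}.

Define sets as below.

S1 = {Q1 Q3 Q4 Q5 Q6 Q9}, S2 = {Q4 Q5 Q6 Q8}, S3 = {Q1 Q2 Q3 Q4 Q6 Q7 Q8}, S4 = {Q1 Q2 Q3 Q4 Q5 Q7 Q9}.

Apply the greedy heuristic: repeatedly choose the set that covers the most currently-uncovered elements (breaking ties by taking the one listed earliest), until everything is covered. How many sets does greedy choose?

Greedy: pick S3 (covers 7 new) → pick S1 (covers 2 new). Total picks: 2.

2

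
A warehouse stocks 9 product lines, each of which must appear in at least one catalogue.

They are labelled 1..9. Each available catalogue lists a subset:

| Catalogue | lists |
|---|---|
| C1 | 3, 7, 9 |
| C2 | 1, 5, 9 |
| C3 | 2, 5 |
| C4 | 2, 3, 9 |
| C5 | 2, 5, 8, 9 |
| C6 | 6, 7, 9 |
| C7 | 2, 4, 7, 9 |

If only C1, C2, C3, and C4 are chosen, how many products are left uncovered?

3

Union of C1, C2, C3, C4 = {1, 2, 3, 5, 7, 9}.
Not covered: 4, 6, 8 — 3 products.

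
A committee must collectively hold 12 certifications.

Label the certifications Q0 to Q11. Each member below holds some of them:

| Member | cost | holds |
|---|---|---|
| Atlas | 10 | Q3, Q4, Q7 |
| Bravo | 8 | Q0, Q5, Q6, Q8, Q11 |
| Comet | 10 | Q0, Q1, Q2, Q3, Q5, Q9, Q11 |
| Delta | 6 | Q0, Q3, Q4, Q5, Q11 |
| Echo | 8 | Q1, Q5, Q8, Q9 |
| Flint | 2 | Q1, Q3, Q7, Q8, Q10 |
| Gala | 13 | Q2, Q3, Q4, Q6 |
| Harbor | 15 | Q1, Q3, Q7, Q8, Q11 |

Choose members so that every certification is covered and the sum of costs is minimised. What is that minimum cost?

Comet, Flint, Gala together cover every certification (Comet ∪ Flint ∪ Gala = {Q0, Q1, Q2, Q3, Q4, Q5, Q6, Q7, Q8, Q9, Q10, Q11}); total cost 10 + 2 + 13 = 25.
The greedy pick Flint, Delta, Comet, Bravo costs 26; no covering selection beats 25.

25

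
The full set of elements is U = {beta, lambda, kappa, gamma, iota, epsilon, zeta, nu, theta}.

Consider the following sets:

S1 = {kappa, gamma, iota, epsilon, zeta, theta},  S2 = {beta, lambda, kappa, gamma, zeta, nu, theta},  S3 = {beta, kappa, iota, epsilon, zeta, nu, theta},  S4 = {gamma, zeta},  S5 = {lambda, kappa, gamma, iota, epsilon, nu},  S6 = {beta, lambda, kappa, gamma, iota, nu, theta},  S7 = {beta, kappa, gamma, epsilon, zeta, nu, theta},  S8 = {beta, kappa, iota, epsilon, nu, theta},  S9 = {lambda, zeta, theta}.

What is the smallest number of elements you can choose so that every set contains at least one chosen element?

The 2 elements {kappa, zeta} hit every set.
The sets S4, S8 are pairwise disjoint, so any hitting set needs a separate element for each — at least 2. Hence 2 is optimal.

2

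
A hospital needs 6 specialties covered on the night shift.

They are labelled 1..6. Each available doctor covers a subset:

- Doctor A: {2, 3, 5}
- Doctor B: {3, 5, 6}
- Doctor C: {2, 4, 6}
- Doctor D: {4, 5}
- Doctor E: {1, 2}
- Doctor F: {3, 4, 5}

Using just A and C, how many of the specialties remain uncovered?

1

Union of A, C = {2, 3, 4, 5, 6}.
Not covered: 1 — 1 specialty.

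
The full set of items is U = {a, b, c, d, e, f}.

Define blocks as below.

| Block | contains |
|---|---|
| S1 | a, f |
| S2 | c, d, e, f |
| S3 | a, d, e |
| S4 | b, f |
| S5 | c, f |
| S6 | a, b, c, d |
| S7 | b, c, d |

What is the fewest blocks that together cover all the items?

2

Take {S2, S6}. Their union is {a, b, c, d, e, f}, which is all 6 items.
No single block has all 6 items (the largest, S2, has 4), so 2 is optimal.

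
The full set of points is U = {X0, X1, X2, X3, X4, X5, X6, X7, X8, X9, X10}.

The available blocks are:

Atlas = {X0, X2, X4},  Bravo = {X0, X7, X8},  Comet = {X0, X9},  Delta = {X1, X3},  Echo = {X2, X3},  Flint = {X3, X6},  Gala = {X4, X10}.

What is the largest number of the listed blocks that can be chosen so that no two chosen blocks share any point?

3

Comet, Delta, Gala are pairwise disjoint (Comet={X0,X9}; Delta={X1,X3}; Gala={X4,X10}).
Every remaining block overlaps one of these, and no 4 of the listed blocks are pairwise disjoint, so 3 is the maximum.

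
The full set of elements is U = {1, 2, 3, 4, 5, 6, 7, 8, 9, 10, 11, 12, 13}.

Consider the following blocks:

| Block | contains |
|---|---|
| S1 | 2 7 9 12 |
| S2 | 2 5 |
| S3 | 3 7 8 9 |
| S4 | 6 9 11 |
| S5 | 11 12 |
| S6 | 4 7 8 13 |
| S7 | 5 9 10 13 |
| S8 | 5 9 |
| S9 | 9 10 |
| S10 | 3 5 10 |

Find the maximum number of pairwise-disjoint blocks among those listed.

S2, S5, S6, S9 are pairwise disjoint (S2={2,5}; S5={11,12}; S6={4,7,8,13}; S9={9,10}).
Every remaining block overlaps one of these, and no 5 of the listed blocks are pairwise disjoint, so 4 is the maximum.

4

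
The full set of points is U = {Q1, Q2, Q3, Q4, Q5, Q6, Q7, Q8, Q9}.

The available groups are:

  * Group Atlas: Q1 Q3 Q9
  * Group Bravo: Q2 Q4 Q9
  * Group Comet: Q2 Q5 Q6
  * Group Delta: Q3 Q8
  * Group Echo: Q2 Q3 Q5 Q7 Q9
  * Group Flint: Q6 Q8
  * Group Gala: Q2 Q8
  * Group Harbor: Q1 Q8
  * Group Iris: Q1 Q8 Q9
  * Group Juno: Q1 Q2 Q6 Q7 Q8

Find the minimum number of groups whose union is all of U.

Take {Bravo, Echo, Juno}. Their union is {Q1, Q2, Q3, Q4, Q5, Q6, Q7, Q8, Q9}, which is all 9 points.
Only Bravo contains Q4, so Bravo is forced; the remaining 6 points need at least 2 more groups (each remaining group adds at most 4) — so at least 3 groups are needed, and 3 is optimal.

3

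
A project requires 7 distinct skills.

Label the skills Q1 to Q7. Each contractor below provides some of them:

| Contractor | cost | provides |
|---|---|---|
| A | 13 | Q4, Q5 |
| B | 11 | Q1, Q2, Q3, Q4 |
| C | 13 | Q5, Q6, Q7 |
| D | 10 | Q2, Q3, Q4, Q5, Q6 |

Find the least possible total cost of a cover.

B, C together cover every skill (B ∪ C = {Q1, Q2, Q3, Q4, Q5, Q6, Q7}); total cost 11 + 13 = 24.
The greedy pick D, B, C costs 34; no covering selection beats 24.

24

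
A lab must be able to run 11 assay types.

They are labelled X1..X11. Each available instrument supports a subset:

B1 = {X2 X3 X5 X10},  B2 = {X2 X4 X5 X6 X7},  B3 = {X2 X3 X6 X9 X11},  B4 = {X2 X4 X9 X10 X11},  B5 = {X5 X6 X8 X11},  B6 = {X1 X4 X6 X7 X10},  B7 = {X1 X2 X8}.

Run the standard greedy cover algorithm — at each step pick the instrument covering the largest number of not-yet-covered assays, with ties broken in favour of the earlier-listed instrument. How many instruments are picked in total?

Greedy: pick B2 (covers 5 new) → pick B3 (covers 3 new) → pick B6 (covers 2 new) → pick B5 (covers 1 new). Total picks: 4.
(The true minimum cover uses only 3 instruments, so greedy is not optimal here.)

4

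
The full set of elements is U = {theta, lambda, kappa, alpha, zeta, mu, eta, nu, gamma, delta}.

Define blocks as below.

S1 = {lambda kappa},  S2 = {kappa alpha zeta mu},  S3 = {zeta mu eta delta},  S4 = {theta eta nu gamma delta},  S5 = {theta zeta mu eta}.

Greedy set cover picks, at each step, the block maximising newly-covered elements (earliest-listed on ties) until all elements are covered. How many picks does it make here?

3

Greedy: pick S4 (covers 5 new) → pick S2 (covers 4 new) → pick S1 (covers 1 new). Total picks: 3.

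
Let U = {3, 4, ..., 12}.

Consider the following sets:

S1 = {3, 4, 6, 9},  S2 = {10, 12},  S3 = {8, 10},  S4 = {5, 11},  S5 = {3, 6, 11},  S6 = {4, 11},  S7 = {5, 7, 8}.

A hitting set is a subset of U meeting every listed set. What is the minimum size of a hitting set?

4

The 4 items {7, 9, 10, 11} hit every set.
No choice of 3 items meets every set, so 4 is the minimum.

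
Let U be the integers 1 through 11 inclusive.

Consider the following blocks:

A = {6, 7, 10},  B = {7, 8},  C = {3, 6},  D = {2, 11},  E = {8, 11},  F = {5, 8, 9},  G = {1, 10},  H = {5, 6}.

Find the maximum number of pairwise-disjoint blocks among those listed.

B, C, D, G are pairwise disjoint (B={7,8}; C={3,6}; D={2,11}; G={1,10}).
Every remaining block overlaps one of these, and no 5 of the listed blocks are pairwise disjoint, so 4 is the maximum.

4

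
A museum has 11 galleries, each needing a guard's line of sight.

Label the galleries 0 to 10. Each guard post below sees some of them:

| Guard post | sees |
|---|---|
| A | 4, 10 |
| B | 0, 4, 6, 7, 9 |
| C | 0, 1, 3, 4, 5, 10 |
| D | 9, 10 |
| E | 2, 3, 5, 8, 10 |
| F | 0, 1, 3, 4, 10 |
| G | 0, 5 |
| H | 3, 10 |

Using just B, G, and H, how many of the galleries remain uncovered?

3

Union of B, G, H = {0, 3, 4, 5, 6, 7, 9, 10}.
Not covered: 1, 2, 8 — 3 galleries.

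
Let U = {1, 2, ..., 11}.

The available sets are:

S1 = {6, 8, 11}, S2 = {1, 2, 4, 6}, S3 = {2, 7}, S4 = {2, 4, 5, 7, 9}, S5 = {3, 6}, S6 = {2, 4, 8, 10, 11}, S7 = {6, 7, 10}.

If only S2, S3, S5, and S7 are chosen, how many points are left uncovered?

Union of S2, S3, S5, S7 = {1, 2, 3, 4, 6, 7, 10}.
Not covered: 5, 8, 9, 11 — 4 points.

4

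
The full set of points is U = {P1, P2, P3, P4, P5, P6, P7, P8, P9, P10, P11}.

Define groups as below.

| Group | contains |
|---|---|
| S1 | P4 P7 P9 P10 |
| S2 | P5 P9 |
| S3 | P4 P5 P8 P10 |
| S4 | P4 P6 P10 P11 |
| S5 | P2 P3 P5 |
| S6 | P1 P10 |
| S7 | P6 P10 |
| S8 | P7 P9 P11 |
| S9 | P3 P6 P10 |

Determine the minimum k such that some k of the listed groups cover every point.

5

S1, S3, S4, S5, and S6 cover everything between them: the union {P1, P2, P3, P4, P5, P6, P7, P8, P9, P10, P11} is all of U.
No 4 of the 9 groups cover everything (all 126 combinations miss at least one point), so 5 is optimal.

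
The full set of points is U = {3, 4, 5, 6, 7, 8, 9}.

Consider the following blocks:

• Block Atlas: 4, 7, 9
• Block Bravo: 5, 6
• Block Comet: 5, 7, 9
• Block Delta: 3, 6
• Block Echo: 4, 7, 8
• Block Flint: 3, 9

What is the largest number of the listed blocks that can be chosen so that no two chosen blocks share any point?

3

Bravo, Echo, Flint are pairwise disjoint (Bravo={5,6}; Echo={4,7,8}; Flint={3,9}).
Every remaining block overlaps one of these, and no 4 of the listed blocks are pairwise disjoint, so 3 is the maximum.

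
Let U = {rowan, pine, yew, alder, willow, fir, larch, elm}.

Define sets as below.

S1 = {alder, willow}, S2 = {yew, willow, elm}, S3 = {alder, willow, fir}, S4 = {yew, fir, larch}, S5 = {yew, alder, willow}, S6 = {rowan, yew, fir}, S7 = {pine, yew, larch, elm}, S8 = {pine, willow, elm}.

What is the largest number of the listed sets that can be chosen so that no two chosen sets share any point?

S1, S6 are pairwise disjoint (S1={alder,willow}; S6={rowan,yew,fir}).
Every remaining set overlaps one of these, and no 3 of the listed sets are pairwise disjoint, so 2 is the maximum.

2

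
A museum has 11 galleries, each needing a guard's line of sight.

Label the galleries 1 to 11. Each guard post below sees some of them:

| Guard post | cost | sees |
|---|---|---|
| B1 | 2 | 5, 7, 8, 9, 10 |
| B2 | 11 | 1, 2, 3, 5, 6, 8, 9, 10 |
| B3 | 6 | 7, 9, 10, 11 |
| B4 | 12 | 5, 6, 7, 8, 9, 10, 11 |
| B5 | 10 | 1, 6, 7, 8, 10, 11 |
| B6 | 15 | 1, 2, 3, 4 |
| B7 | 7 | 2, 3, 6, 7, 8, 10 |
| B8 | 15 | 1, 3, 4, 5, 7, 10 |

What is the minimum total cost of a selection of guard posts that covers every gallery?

27

B4, B6 together cover every gallery (B4 ∪ B6 = {1, 2, 3, 4, 5, 6, 7, 8, 9, 10, 11}); total cost 12 + 15 = 27.
The greedy pick B1, B7, B5, B6 costs 34; no covering selection beats 27.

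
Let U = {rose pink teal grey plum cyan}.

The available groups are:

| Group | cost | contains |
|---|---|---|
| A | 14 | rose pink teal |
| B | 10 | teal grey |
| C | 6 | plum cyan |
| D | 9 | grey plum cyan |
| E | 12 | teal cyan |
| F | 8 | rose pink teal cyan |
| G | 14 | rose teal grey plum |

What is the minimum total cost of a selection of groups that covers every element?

17

D, F together cover every element (D ∪ F = {rose, pink, teal, grey, plum, cyan}); total cost 9 + 8 = 17.
No covering selection has total cost below 17.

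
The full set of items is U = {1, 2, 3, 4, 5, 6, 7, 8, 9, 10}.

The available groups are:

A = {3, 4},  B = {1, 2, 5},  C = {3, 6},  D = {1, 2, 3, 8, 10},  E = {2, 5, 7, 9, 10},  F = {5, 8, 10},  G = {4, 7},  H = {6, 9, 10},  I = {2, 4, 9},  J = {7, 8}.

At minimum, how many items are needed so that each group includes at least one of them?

T = {2, 4, 6, 8} meets every group (each contains at least one member of T), and |T| = 4.
The groups A, B, H, J are pairwise disjoint, so any hitting set needs a separate item for each — at least 4. Hence 4 is optimal.

4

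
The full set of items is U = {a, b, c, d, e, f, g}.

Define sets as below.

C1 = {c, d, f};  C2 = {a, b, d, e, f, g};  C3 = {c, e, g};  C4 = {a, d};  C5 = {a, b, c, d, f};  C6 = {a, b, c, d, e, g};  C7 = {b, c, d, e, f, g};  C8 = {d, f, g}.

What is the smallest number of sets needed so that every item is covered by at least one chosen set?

2

Take {C6, C8}. Their union is {a, b, c, d, e, f, g}, which is all 7 items.
No single set has all 7 items (the largest, C2, has 6), so 2 is optimal.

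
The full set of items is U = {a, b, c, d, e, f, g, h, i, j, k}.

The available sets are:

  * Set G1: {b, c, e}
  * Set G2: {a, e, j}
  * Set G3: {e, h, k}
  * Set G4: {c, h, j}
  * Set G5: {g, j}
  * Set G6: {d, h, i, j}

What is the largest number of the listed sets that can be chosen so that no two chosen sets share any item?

G1, G5 are pairwise disjoint (G1={b,c,e}; G5={g,j}).
Every remaining set overlaps one of these, and no 3 of the listed sets are pairwise disjoint, so 2 is the maximum.

2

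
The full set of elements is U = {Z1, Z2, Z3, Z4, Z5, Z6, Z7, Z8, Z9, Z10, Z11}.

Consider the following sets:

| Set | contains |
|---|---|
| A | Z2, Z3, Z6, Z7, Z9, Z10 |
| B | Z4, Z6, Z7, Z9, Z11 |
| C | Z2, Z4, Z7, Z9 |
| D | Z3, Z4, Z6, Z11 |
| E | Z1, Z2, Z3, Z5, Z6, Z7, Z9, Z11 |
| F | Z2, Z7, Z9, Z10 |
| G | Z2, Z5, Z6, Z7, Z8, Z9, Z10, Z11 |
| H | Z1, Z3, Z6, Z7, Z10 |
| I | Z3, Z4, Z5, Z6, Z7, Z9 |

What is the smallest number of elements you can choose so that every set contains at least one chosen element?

The 2 elements {Z3, Z7} hit every set.
The sets D, F are pairwise disjoint, so any hitting set needs a separate element for each — at least 2. Hence 2 is optimal.

2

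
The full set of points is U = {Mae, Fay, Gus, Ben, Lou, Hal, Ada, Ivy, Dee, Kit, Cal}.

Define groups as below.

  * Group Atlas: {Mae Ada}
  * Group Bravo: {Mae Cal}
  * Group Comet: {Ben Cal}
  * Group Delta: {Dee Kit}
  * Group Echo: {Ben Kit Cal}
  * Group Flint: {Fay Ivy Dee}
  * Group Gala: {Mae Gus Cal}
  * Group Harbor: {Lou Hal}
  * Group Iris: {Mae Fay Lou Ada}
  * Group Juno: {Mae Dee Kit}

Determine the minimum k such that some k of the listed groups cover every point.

5

Take {Atlas, Echo, Flint, Gala, Harbor}. Their union is {Mae, Fay, Gus, Ben, Lou, Hal, Ada, Ivy, Dee, Kit, Cal}, which is all 11 points.
No 4 of the 10 groups cover everything (all 210 combinations miss at least one point), so 5 is optimal.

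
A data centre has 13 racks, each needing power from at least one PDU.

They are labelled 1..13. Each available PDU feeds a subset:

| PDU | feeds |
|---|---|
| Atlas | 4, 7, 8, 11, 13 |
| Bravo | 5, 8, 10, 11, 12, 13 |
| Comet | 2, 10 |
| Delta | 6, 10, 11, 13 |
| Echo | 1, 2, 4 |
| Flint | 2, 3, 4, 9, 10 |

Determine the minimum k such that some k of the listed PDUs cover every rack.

Take {Atlas, Bravo, Delta, Echo, Flint}. Their union is {1, 2, 3, 4, 5, 6, 7, 8, 9, 10, 11, 12, 13}, which is all 13 racks.
No 4 of the 6 PDUs cover everything (all 15 combinations miss at least one rack), so 5 is optimal.

5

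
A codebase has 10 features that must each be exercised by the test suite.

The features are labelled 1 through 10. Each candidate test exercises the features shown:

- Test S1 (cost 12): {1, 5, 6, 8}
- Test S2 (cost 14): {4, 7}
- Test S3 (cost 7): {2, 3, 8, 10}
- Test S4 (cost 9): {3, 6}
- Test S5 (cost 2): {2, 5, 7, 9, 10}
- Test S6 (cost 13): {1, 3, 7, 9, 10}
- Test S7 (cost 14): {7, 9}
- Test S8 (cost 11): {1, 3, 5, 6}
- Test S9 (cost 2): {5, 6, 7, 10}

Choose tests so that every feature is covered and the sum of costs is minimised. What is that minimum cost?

34

S2, S3, S5, S8 together cover every feature (S2 ∪ S3 ∪ S5 ∪ S8 = {1, 2, 3, 4, 5, 6, 7, 8, 9, 10}); total cost 14 + 7 + 2 + 11 = 34.
The greedy pick S5, S9, S3, S8, S2 costs 36; no covering selection beats 34.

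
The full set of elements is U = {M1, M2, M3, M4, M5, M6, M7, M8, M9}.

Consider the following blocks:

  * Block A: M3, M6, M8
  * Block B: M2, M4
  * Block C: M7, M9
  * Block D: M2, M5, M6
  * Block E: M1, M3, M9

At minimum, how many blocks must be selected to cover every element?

A, B, C, D, and E cover everything between them: the union {M1, M2, M3, M4, M5, M6, M7, M8, M9} is all of U.
No 4 of the 5 blocks cover everything (all 5 combinations miss at least one element), so 5 is optimal.

5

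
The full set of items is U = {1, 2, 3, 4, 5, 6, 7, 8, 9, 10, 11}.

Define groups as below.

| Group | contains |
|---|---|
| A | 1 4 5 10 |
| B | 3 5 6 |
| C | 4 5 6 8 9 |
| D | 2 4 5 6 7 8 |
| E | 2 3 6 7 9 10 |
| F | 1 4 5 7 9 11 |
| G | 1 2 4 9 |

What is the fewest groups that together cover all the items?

D, E, and F cover everything between them: the union {1, 2, 3, 4, 5, 6, 7, 8, 9, 10, 11} is all of U.
Only F contains 11, so F is forced; the remaining 5 items need at least 2 more groups (each remaining group adds at most 4) — so at least 3 groups are needed, and 3 is optimal.

3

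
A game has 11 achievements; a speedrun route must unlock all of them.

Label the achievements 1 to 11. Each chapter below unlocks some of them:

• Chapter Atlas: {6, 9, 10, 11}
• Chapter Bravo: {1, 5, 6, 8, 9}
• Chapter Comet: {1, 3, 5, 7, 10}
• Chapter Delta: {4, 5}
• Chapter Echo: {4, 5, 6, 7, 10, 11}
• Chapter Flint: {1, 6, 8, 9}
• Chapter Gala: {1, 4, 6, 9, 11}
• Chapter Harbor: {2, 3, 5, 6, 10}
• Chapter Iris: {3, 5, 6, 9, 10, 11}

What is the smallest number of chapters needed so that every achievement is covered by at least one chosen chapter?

3

Take {Echo, Flint, Harbor}. Their union is {1, 2, 3, 4, 5, 6, 7, 8, 9, 10, 11}, which is all 11 achievements.
Only Harbor contains 2, so Harbor is forced; the remaining 6 achievements need at least 2 more chapters (each remaining chapter adds at most 4) — so at least 3 chapters are needed, and 3 is optimal.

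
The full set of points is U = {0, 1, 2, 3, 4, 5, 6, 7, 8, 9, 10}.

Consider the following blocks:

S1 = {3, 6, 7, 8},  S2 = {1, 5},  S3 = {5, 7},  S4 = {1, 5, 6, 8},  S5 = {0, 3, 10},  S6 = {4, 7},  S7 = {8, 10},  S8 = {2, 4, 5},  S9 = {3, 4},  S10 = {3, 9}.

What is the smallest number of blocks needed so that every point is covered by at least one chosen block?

S4, S5, S6, S8, and S10 cover everything between them: the union {0, 1, 2, 3, 4, 5, 6, 7, 8, 9, 10} is all of U.
No 4 of the 10 blocks cover everything (all 210 combinations miss at least one point), so 5 is optimal.

5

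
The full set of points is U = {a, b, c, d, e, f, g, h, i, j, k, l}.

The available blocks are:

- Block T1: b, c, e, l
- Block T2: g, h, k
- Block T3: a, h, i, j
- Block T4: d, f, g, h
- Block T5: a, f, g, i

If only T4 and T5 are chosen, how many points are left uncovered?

Union of T4, T5 = {a, d, f, g, h, i}.
Not covered: b, c, e, j, k, l — 6 points.

6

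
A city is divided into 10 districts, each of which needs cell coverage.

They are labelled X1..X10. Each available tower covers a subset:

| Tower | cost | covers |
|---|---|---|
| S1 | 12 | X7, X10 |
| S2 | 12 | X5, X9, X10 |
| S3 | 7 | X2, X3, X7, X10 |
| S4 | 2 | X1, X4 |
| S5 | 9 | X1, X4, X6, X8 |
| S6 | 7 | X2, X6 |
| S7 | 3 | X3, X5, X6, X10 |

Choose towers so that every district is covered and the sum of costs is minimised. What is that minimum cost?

28

S2, S3, S5 together cover every district (S2 ∪ S3 ∪ S5 = {X1, X2, X3, X4, X5, X6, X7, X8, X9, X10}); total cost 12 + 7 + 9 = 28.
The greedy pick S7, S4, S3, S5, S2 costs 33; no covering selection beats 28.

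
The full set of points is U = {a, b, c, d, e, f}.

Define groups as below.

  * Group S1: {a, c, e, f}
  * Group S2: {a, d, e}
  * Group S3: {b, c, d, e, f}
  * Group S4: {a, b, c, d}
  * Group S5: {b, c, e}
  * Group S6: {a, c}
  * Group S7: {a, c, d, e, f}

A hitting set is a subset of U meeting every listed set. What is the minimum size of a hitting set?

Take H = {c, e}. Each listed group contains at least one of these, so H is a hitting set of size 2.
No single point lies in every group, so at least 2 are needed and 2 is optimal.

2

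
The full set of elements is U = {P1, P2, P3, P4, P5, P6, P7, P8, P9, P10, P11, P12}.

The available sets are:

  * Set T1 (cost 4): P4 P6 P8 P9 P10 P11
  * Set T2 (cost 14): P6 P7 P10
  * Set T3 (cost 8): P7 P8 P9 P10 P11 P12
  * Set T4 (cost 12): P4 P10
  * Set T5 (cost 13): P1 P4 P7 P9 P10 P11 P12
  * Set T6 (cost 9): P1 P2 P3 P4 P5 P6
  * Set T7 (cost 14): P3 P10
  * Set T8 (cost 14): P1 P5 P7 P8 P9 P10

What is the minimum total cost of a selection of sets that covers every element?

T3, T6 together cover every element (T3 ∪ T6 = {P1, P2, P3, P4, P5, P6, P7, P8, P9, P10, P11, P12}); total cost 8 + 9 = 17.
The greedy pick T1, T6, T3 costs 21; no covering selection beats 17.

17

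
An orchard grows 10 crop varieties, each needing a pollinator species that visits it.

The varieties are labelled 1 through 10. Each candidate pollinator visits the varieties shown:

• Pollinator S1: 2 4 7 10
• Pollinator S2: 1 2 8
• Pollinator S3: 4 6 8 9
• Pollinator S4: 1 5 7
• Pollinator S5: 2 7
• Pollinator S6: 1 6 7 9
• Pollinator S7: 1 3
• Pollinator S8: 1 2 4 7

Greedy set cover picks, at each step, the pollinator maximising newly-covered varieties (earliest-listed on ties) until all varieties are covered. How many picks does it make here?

4

Greedy: pick S1 (covers 4 new) → pick S3 (covers 3 new) → pick S4 (covers 2 new) → pick S7 (covers 1 new). Total picks: 4.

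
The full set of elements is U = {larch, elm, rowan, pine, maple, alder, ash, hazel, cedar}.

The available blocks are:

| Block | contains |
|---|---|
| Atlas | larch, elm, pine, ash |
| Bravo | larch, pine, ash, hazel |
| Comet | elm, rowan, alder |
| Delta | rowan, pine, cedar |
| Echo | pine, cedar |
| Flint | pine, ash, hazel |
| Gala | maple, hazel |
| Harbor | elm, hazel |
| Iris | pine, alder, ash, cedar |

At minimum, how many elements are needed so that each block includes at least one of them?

3

Take H = {rowan, pine, hazel}. Each listed block contains at least one of these, so H is a hitting set of size 3.
The blocks Comet, Echo, Gala are pairwise disjoint, so any hitting set needs a separate element for each — at least 3. Hence 3 is optimal.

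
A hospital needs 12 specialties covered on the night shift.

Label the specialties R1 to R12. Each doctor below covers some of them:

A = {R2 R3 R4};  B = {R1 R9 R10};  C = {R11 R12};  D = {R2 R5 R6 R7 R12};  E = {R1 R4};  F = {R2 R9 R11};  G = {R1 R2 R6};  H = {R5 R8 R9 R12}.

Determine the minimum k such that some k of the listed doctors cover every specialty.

Take {A, B, D, F, H}. Their union is {R1, R2, R3, R4, R5, R6, R7, R8, R9, R10, R11, R12}, which is all 12 specialties.
No 4 of the 8 doctors cover everything (all 70 combinations miss at least one specialty), so 5 is optimal.

5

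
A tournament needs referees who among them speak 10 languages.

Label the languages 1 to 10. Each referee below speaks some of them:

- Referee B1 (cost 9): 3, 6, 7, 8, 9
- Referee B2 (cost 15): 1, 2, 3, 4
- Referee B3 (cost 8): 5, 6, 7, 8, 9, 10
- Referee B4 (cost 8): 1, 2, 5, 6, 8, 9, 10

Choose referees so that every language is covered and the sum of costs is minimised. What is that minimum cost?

23

B2, B3 together cover every language (B2 ∪ B3 = {1, 2, 3, 4, 5, 6, 7, 8, 9, 10}); total cost 15 + 8 = 23.
The greedy pick B4, B1, B2 costs 32; no covering selection beats 23.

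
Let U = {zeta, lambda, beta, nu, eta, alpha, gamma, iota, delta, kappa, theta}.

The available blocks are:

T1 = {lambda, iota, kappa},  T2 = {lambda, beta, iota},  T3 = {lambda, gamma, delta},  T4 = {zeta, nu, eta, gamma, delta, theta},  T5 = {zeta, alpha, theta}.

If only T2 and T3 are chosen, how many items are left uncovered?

Union of T2, T3 = {lambda, beta, gamma, iota, delta}.
Not covered: zeta, nu, eta, alpha, kappa, theta — 6 items.

6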